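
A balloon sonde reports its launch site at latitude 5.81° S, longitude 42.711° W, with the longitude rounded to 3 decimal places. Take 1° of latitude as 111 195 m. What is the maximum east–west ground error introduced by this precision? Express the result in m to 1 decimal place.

Rounding to 3 decimal places leaves the longitude within ±0.0005° of the true value.
At latitude 5.81° a degree of longitude spans 111195 m × cos 5.81° = 111195 × 0.9949 ≈ 110624 m.
East–west error: 0.0005° × 110624 m/° ≈ 55.3119 m.

55.3 m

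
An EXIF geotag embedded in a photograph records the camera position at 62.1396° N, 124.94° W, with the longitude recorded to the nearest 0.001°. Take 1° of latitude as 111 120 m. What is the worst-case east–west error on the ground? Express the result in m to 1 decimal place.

Rounding to 3 decimal places leaves the longitude within ±0.0005° of the true value.
At latitude 62.1396° a degree of longitude spans 111120 m × cos 62.1396° = 111120 × 0.4673 ≈ 51928.5 m.
So at most 0.0005° × 51928.5 ≈ 25.9642 m east–west.

26.0 m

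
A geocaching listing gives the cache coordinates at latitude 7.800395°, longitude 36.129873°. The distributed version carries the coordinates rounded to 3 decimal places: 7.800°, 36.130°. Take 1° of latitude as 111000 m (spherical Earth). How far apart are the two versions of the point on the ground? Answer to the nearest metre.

The latitude changed by +0.000395° and the longitude by -0.000127°.
N–S: 0.000395° × 111000 m/° = 43.845 m.
East–west at this latitude: -0.000127° × 111000 × cos 7.8° ≈ -0.000127 × 109973 = -13.9666 m.
Combined displacement = (43.845² + 13.9666²)^½ ≈ 46.0157 m.

46 metres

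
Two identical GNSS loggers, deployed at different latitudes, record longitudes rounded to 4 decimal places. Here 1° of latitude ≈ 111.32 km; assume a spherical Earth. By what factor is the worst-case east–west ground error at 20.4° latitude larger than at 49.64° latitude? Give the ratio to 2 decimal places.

1.45

Rounding to 4 decimal places leaves the longitude within ±5e-05° of the true value.
At 20.4°: 5e-05° × 111320 × cos 20.4° = 5e-05 × 111320 × 0.9373 ≈ 5.2169 m.
At 49.64°: 5e-05° × 111320 × cos 49.64° = 5e-05 × 111320 × 0.6476 ≈ 3.6045 m.
Ratio: 5.2169 / 3.6045 = cos 20.4° / cos 49.64° ≈ 1.4473.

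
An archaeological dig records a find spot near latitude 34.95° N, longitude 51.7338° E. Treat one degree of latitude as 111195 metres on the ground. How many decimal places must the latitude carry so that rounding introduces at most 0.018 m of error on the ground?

One degree of latitude covers 111195 m.
N decimal places → at most half a unit in the last place, 0.5 × 10⁻ᴺ° = 111195/2 × 10⁻ᴺ m.
Need 0.5 × 111195 × 10⁻ᴺ ≤ 0.018 → 10⁻ᴺ ≤ 3.238e-07, so N ≥ 6.49.
At 6 places the error can reach 0.0556 m, but 7 places keeps it to 0.00556 m.

7 decimal places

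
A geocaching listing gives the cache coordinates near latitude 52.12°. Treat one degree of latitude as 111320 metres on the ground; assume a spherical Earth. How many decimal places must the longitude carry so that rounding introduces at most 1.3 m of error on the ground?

At 52.12° one degree of longitude covers 111320 × cos 52.12° ≈ 111320 × 0.6140 ≈ 68351.6 m.
N decimal places → at most half a unit in the last place, 0.5 × 10⁻ᴺ° = 68351.6/2 × 10⁻ᴺ m.
Need 0.5 × 68351.6 × 10⁻ᴺ ≤ 1.3 → 10⁻ᴺ ≤ 3.804e-05, so N ≥ 4.42.
At 4 places the error can reach 3.42 m, but 5 places keeps it to 0.342 m.

5 decimal places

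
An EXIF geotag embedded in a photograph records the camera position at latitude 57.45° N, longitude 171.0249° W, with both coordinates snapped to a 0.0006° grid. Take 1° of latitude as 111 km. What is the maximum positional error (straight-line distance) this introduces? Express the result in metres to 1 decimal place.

37.8 metres

With a 0.0006° grid the true value lies within half a step, ±0.0006°/2 = ±0.0003°, of the stored one.
North–south component: 0.0003° × 111000 = 33.3 m.
East–west component at 57.45°: 0.0003° × 111000 × cos 57.45° ≈ 0.0003 × 59721.9 ≈ 17.9166 m.
Combining orthogonally: (33.3² + 17.9166²)^½ ≈ 37.8139 m.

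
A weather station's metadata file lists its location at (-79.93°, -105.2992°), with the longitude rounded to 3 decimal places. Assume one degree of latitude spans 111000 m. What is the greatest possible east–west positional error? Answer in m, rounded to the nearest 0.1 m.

Rounding to 3 decimal places leaves the longitude within ±0.0005° of the true value.
At latitude 79.93° a degree of longitude spans 111000 m × cos 79.93° = 111000 × 0.1749 ≈ 19408.5 m.
So at most 0.0005° × 19408.5 ≈ 9.70424 m east–west.

9.7 m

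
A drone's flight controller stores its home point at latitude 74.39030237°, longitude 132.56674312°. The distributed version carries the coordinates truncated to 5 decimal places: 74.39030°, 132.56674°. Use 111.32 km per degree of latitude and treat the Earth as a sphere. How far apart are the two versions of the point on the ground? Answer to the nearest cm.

The latitude changed by +0.00000237° and the longitude by +0.00000312°.
North–south shift: 0.00000237 × 111320 = 0.263828 m.
East–west at this latitude: 0.00000312° × 111320 × cos 74.3903° ≈ 0.00000312 × 29954.3 = 0.0934574 m.
Hypotenuse of the two orthogonal shifts: √(0.263828² + 0.0934574²) = 0.279892 m.
That is 0.279892 m = 27.989 cm.

28 cm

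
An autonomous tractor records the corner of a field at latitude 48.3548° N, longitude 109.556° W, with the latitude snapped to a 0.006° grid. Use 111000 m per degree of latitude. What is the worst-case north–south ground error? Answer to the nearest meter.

333 meters

With a 0.006° grid the true value lies within half a step, ±0.006°/2 = ±0.003°, of the stored one.
Along the meridian that is 0.003° × 111000 m/° = 333 m.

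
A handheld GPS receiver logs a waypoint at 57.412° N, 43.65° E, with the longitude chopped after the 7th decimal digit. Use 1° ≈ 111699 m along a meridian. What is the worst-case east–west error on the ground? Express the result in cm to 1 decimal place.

Truncating at 7 decimal places can drop up to a full unit in the last place, so the longitude may be off by as much as 1e-07°.
One degree of longitude at 57.412° is 111699 × cos 57.412° ≈ 111699 × 0.5386 = 60160.4 m.
East–west error: 1e-07° × 60160.4 m/° ≈ 0.00601604 m.
That is 0.00601604 m = 0.6016 cm.

0.6 cm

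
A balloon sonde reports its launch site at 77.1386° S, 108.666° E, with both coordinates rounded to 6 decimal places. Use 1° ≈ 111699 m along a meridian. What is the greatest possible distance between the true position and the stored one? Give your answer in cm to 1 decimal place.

Rounding to 6 decimal places leaves each coordinate within ±5e-07° of the true value.
N–S: 5e-07° × 111699 m/° = 0.0558495 m.
E–W at 77.1386°: 5e-07° × 111699 × cos 77.1386° = 5e-07 × 111699 × 0.2226 ≈ 0.0124317 m.
The two errors are perpendicular, so the maximum displacement is √(0.0558495² + 0.0124317²) ≈ 0.0572164 m.
That is 0.0572164 m = 5.7216 cm.

5.7 cm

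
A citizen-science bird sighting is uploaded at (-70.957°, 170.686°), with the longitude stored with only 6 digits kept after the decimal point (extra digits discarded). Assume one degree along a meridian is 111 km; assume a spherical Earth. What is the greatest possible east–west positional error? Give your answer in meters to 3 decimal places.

Truncating at 6 decimal places can drop up to a full unit in the last place, so the longitude may be off by as much as 1e-06°.
At latitude 70.957° a degree of longitude spans 111000 m × cos 70.957° = 111000 × 0.3263 ≈ 36216.8 m.
East–west error: 1e-06° × 36216.8 m/° ≈ 0.0362168 m.

0.036 meters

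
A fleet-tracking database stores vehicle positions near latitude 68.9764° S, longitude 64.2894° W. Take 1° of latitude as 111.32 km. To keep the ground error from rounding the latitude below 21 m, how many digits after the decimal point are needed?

4 decimal places

One degree of latitude covers 111320 m.
With N decimal places the half-ulp bound is 0.5·10⁻ᴺ°, or 0.5·10⁻ᴺ × 111320 m on the ground.
Need 0.5 × 111320 × 10⁻ᴺ ≤ 21 → 10⁻ᴺ ≤ 3.773e-04, so N ≥ 3.42.
N = 3 would give 55.7 m (too coarse); N = 4 gives 5.57 m ≤ 21 m.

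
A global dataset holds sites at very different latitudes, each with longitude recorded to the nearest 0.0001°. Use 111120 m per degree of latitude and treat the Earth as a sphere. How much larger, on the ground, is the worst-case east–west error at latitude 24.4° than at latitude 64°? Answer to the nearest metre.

3 metres

Rounding to 4 decimal places leaves the longitude within ±5e-05° of the true value.
At 24.4°: 5e-05° × 111120 × cos 24.4° = 5e-05 × 111120 × 0.9107 ≈ 5.0598 m.
At 64°: 5e-05° × 111120 × cos 64° = 5e-05 × 111120 × 0.4384 ≈ 2.4356 m.
So the lower-latitude error exceeds the higher by 5.0598 − 2.4356 = 2.6242 m.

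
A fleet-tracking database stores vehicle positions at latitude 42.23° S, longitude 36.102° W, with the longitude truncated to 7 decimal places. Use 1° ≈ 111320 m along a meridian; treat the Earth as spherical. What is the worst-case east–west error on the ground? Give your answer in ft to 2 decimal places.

0.03 ft

Truncating at 7 decimal places can drop up to a full unit in the last place, so the longitude may be off by as much as 1e-07°.
Parallels shrink by cos φ, so at 42.23° a degree of longitude is 111320 × 0.7405 ≈ 82427.2 m.
East–west error: 1e-07° × 82427.2 m/° ≈ 0.00824272 m.
In feet: 0.00824272 m ÷ 0.3048 ≈ 0.027043 ft.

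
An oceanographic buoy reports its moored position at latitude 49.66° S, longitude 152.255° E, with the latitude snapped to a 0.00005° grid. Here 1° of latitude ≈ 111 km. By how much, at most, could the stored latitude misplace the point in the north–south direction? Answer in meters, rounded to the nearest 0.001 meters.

2.775 meters

With a 0.00005° grid the true value lies within half a step, ±0.00005°/2 = ±2.5e-05°, of the stored one.
Along the meridian that is 2.5e-05° × 111000 m/° = 2.775 m.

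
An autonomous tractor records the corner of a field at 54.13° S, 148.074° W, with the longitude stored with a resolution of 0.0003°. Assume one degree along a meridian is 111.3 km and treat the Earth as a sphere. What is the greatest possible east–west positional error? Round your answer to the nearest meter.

With a 0.0003° grid the true value lies within half a step, ±0.0003°/2 = ±0.00015°, of the stored one.
One degree of longitude at 54.13° is 111300 × cos 54.13° ≈ 111300 × 0.5859 = 65216 m.
So at most 0.00015° × 65216 ≈ 9.7824 m east–west.

10 meters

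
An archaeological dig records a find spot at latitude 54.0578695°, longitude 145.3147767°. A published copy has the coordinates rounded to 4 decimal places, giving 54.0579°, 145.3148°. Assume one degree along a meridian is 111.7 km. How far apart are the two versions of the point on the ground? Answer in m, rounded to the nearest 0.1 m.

Δlat = 54.0578695 − 54.0579 = -0.0000305°; Δlon = 145.3147767 − 145.3148 = -0.0000233°.
North–south shift: -0.0000305 × 111700 = -3.40685 m.
E–W at 54.0579°: -0.0000233° × 111700 × cos 54.0579° = -0.0000233 × 111700 × 0.5870 ≈ -1.52765 m.
Hypotenuse of the two orthogonal shifts: √(3.40685² + 1.52765²) = 3.73368 m.

3.7 m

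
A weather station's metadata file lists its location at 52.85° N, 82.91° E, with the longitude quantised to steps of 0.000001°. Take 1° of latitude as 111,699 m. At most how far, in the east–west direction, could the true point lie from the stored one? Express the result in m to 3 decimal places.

0.034 m

With a 0.000001° grid the true value lies within half a step, ±0.000001°/2 = ±5e-07°, of the stored one.
One degree of longitude at 52.85° is 111699 × cos 52.85° ≈ 111699 × 0.6039 = 67455.4 m.
So at most 5e-07° × 67455.4 ≈ 0.0337277 m east–west.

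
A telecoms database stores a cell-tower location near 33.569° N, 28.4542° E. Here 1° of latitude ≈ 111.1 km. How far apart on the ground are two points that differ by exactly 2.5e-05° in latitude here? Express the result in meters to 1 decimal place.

2.5e-05° × 111100 m/° = 2.7775 m.

2.8 meters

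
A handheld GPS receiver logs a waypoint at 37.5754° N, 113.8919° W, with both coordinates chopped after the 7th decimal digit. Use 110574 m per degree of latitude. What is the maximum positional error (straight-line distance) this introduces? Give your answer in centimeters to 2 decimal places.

1.41 centimeters

Truncating at 7 decimal places can drop up to a full unit in the last place, so each coordinate may be off by as much as 1e-07°.
North–south component: 1e-07° × 110574 = 0.0110574 m.
E–W at 37.5754°: 1e-07° × 110574 × cos 37.5754° = 1e-07 × 110574 × 0.7926 ≈ 0.00876356 m.
The two errors are perpendicular, so the maximum displacement is √(0.0110574² + 0.00876356²) ≈ 0.0141091 m.
That is 0.0141091 m = 1.4109 cm.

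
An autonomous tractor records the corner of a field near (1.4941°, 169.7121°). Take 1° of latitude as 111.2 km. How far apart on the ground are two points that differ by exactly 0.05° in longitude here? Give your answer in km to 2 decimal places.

At 1.4941° a degree of longitude is 111200 × cos 1.4941° ≈ 111162 m, so 0.05° corresponds to 5558.11 m.
That is 5558.11 m = 5.5581 km.

5.56 km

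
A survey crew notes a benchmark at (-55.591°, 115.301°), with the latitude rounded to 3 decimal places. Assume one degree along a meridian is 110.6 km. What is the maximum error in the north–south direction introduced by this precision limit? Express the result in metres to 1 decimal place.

Rounding to 3 decimal places leaves the latitude within ±0.0005° of the true value.
Along the meridian that is 0.0005° × 110600 m/° = 55.3 m.

55.3 metres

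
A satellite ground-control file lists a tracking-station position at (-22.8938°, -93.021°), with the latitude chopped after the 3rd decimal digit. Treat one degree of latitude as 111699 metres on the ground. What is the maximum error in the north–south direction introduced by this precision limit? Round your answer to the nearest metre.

112 metres

Truncating at 3 decimal places can drop up to a full unit in the last place, so the latitude may be off by as much as 0.001°.
So the N–S error is at most 0.001 × 111699 = 111.699 m.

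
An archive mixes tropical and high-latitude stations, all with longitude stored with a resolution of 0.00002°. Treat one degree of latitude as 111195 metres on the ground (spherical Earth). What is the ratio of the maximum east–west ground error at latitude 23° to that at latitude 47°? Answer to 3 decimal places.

1.350

With a 0.00002° grid the true value lies within half a step, ±0.00002°/2 = ±1e-05°, of the stored one.
Error at 23° = 1e-05° × 111195 × cos 23° ≈ 1.1119 × 0.9205 = 1.0236 m.
At 47°: 1e-05° × 111195 × cos 47° = 1e-05 × 111195 × 0.6820 ≈ 0.75835 m.
Ratio: 1.0236 / 0.75835 = cos 23° / cos 47° ≈ 1.3497.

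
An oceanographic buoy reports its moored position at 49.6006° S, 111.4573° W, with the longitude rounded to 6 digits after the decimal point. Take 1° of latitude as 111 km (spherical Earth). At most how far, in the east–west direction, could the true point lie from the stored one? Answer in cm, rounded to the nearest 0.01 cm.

Rounding to 6 decimal places leaves the longitude within ±5e-07° of the true value.
Parallels shrink by cos φ, so at 49.6006° a degree of longitude is 111000 × 0.6481 ≈ 71940.4 m.
East–west error: 5e-07° × 71940.4 m/° ≈ 0.0359702 m.
That is 0.0359702 m = 3.597 cm.

3.60 cm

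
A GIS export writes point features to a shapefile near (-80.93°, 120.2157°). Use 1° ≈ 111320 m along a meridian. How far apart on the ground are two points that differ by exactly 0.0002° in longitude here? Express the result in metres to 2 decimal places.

3.51 metres

At 80.93° a degree of longitude is 111320 × cos 80.93° ≈ 17548.6 m, so 0.0002° corresponds to 3.50972 m.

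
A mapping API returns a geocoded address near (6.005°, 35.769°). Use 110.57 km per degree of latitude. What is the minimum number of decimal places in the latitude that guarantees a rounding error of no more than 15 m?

4 decimal places

One degree of latitude covers 110570 m.
Rounding to N decimal places gives at most 0.5 × 10⁻ᴺ degrees of error, i.e. 0.5 × 10⁻ᴺ × 110570 m.
Need 0.5 × 110570 × 10⁻ᴺ ≤ 15 → 10⁻ᴺ ≤ 2.713e-04, so N ≥ 3.57.
So 4 decimal places suffice (5.53 m); 3 would allow up to 55.3 m.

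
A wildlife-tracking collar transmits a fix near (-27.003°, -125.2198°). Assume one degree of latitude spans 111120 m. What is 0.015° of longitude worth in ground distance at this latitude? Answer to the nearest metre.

1485 metres

At 27.003° a degree of longitude is 111120 × cos 27.003° ≈ 99006 m, so 0.015° corresponds to 1485.09 m.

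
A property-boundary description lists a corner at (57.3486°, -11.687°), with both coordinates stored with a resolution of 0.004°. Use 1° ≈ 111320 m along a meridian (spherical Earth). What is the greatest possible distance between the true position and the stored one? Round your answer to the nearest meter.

253 meters

With a 0.004° grid the true value lies within half a step, ±0.004°/2 = ±0.002°, of the stored one.
North–south component: 0.002° × 111320 = 222.64 m.
East–west component at 57.3486°: 0.002° × 111320 × cos 57.3486° ≈ 0.002 × 60060.1 ≈ 120.12 m.
Worst case both components are at the extreme and orthogonal: √(222.64² + 120.12²) ≈ 252.977 m.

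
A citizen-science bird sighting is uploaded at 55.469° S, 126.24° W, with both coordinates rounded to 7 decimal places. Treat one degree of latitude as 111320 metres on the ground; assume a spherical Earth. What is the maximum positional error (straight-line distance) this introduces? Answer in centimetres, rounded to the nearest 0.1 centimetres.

0.6 centimetres

Rounding to 7 decimal places leaves each coordinate within ±5e-08° of the true value.
N–S: 5e-08° × 111320 m/° = 0.005566 m.
Longitude error → 5e-08 × 111320 × cos 55.469° = 5e-08 × 111320 × 0.5669 ≈ 0.0031551 m.
Combining orthogonally: (0.005566² + 0.0031551²)^½ ≈ 0.00639805 m.
That is 0.00639805 m = 0.6398 cm.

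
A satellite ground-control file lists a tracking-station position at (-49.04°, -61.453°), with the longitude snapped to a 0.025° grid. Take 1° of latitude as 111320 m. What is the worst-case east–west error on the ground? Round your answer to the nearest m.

912 m

With a 0.025° grid the true value lies within half a step, ±0.025°/2 = ±0.0125°, of the stored one.
Parallels shrink by cos φ, so at 49.04° a degree of longitude is 111320 × 0.6555 ≈ 72973.8 m.
East–west error: 0.0125° × 72973.8 m/° ≈ 912.173 m.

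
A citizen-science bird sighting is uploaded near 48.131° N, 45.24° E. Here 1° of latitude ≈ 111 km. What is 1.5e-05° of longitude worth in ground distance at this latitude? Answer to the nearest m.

1 m

At 48.131° a degree of longitude is 111000 × cos 48.131° ≈ 74084.7 m, so 1.5e-05° corresponds to 1.11127 m.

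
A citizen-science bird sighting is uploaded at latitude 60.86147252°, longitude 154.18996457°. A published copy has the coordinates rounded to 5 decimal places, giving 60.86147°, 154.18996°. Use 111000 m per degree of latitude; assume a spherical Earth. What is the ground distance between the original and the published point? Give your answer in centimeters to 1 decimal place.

37.3 centimeters

Δlat = 60.86147252 − 60.86147 = +0.00000252°; Δlon = 154.18996457 − 154.18996 = +0.00000457°.
N–S: 0.00000252° × 111000 m/° = 0.27972 m.
East–west at this latitude: 0.00000457° × 111000 × cos 60.8615° ≈ 0.00000457 × 54048.4 = 0.247001 m.
Hypotenuse of the two orthogonal shifts: √(0.27972² + 0.247001²) = 0.373166 m.
That is 0.373166 m = 37.317 cm.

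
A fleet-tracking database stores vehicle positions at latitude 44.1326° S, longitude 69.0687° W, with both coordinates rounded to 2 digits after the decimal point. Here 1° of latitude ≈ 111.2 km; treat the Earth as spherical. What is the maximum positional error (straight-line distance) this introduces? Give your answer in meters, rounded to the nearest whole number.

Rounding to 2 decimal places leaves each coordinate within ±0.005° of the true value.
N–S: 0.005° × 111200 m/° = 556 m.
East–west component at 44.1326°: 0.005° × 111200 × cos 44.1326° ≈ 0.005 × 79811.6 ≈ 399.058 m.
Worst case both components are at the extreme and orthogonal: √(556² + 399.058²) ≈ 684.385 m.

684 meters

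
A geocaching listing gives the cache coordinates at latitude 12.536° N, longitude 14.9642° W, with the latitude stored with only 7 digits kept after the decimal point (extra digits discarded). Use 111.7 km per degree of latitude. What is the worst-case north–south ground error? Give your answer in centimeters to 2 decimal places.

1.12 centimeters

Truncating at 7 decimal places can drop up to a full unit in the last place, so the latitude may be off by as much as 1e-07°.
North–south distance: 1e-07° × 111700 m/° = 0.01117 m.
That is 0.01117 m = 1.117 cm.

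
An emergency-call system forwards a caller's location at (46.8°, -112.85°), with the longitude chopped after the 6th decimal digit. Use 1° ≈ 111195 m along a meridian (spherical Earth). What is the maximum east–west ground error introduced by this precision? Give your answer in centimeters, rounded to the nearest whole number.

8 centimeters

Truncating at 6 decimal places can drop up to a full unit in the last place, so the longitude may be off by as much as 1e-06°.
At latitude 46.8° a degree of longitude spans 111195 m × cos 46.8° = 111195 × 0.6845 ≈ 76118.2 m.
Maximum E–W displacement: 1e-06 × 76118.2 = 0.0761182 m.
That is 0.0761182 m = 7.6118 cm.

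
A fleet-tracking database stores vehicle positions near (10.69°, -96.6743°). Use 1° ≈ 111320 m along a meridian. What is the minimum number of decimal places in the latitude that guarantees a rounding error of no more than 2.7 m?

5

One degree of latitude covers 111320 m.
Rounding to N decimal places gives at most 0.5 × 10⁻ᴺ degrees of error, i.e. 0.5 × 10⁻ᴺ × 111320 m.
Need 0.5 × 111320 × 10⁻ᴺ ≤ 2.7 → 10⁻ᴺ ≤ 4.851e-05, so N ≥ 4.31.
So 5 decimal places suffice (0.557 m); 4 would allow up to 5.57 m.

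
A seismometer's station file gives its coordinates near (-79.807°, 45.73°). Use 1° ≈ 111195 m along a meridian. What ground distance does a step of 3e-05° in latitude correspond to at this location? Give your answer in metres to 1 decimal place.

3e-05° × 111195 m/° = 3.33585 m.

3.3 metres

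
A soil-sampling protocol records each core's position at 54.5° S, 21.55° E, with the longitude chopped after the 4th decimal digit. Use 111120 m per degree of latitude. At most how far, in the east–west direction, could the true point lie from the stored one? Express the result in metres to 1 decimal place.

Truncating at 4 decimal places can drop up to a full unit in the last place, so the longitude may be off by as much as 0.0001°.
Parallels shrink by cos φ, so at 54.5° a degree of longitude is 111120 × 0.5807 ≈ 64527.7 m.
East–west error: 0.0001° × 64527.7 m/° ≈ 6.45277 m.

6.5 metres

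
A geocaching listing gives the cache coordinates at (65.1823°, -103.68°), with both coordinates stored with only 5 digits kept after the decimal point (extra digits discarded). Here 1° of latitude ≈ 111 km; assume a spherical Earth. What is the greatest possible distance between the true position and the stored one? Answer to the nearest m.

1 m

Truncating at 5 decimal places can drop up to a full unit in the last place, so each coordinate may be off by as much as 1e-05°.
Latitude error → 1e-05 × 111000 = 1.11 m along the meridian.
E–W at 65.1823°: 1e-05° × 111000 × cos 65.1823° = 1e-05 × 111000 × 0.4197 ≈ 0.465903 m.
Combining orthogonally: (1.11² + 0.465903²)^½ ≈ 1.20381 m.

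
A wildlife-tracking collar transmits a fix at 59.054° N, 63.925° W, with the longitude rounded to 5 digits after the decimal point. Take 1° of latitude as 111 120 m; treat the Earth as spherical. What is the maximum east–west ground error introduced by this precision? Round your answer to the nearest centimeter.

Rounding to 5 decimal places leaves the longitude within ±5e-06° of the true value.
Parallels shrink by cos φ, so at 59.054° a degree of longitude is 111120 × 0.5142 ≈ 57141.2 m.
So at most 5e-06° × 57141.2 ≈ 0.285706 m east–west.
That is 0.285706 m = 28.571 cm.

29 centimeters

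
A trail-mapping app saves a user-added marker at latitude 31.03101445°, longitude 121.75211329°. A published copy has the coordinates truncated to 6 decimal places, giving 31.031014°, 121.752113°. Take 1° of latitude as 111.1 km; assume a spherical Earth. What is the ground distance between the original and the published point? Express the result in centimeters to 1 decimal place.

5.7 centimeters

The latitude changed by +0.00000045° and the longitude by +0.00000029°.
North–south shift: 0.00000045 × 111100 = 0.049995 m.
East–west at this latitude: 0.00000029° × 111100 × cos 31.031° ≈ 0.00000029 × 95200.3 = 0.0276081 m.
Distance: √(0.049995² + 0.0276081²) ≈ 0.0571114 m.
That is 0.0571114 m = 5.7111 cm.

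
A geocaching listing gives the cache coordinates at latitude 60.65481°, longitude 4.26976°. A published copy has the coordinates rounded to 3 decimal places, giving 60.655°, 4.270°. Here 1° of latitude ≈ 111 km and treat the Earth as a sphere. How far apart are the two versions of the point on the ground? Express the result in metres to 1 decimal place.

24.8 metres

Δlat = 60.65481 − 60.655 = -0.00019°; Δlon = 4.26976 − 4.270 = -0.00024°.
N–S: -0.00019° × 111000 m/° = -21.09 m.
East–west at this latitude: -0.00024° × 111000 × cos 60.655° ≈ -0.00024 × 54397.5 = -13.0554 m.
Combined displacement = (21.09² + 13.0554²)^½ ≈ 24.8039 m.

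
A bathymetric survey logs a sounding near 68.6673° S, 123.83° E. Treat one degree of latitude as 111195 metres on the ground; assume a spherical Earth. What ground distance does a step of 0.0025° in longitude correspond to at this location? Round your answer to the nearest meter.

101 meters

One degree of longitude here spans 111195 × cos 68.6673° = 111195 × 0.3638 ≈ 40450.8 m; 0.0025° of that is 101.127 m.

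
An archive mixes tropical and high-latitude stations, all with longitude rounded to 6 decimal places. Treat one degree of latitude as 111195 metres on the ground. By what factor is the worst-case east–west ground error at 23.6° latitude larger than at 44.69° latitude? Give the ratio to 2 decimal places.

1.29

Rounding to 6 decimal places leaves the longitude within ±5e-07° of the true value.
Error at 23.6° = 5e-07° × 111195 × cos 23.6° ≈ 0.055597 × 0.9164 = 0.050947 m.
At 44.69°: 5e-07° × 111195 × cos 44.69° = 5e-07 × 111195 × 0.7109 ≈ 0.039525 m.
Ratio: 0.050947 / 0.039525 = cos 23.6° / cos 44.69° ≈ 1.2890.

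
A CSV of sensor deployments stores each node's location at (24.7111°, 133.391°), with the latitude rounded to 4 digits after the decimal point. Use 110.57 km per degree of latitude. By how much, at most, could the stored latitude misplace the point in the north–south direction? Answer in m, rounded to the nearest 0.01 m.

Rounding to 4 decimal places leaves the latitude within ±5e-05° of the true value.
So the N–S error is at most 5e-05 × 110570 = 5.5285 m.

5.53 m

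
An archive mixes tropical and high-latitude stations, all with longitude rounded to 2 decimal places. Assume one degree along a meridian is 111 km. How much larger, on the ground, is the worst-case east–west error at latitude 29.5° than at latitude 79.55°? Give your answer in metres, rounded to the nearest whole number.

382 metres

Rounding to 2 decimal places leaves the longitude within ±0.005° of the true value.
Error at 29.5° = 0.005° × 111000 × cos 29.5° ≈ 555 × 0.8704 = 483.05 m.
Error at 79.55° = 0.005° × 111000 × cos 79.55° ≈ 555 × 0.1814 = 100.66 m.
Difference: 483.05 − 100.66 = 382.38 m.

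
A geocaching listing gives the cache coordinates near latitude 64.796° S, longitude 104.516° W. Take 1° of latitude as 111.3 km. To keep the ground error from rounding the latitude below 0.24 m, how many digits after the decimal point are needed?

One degree of latitude covers 111300 m.
N decimal places → at most half a unit in the last place, 0.5 × 10⁻ᴺ° = 111300/2 × 10⁻ᴺ m.
Setting 55650 × 10⁻ᴺ ≤ 0.24 gives 10ᴺ ≥ 2.319e+05, i.e. N ≥ 5.37.
At 5 places the error can reach 0.556 m, but 6 places keeps it to 0.0556 m.

6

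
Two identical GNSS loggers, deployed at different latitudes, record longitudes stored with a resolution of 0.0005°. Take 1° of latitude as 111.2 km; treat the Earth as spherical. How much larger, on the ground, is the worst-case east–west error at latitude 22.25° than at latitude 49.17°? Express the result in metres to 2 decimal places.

7.55 metres

With a 0.0005° grid the true value lies within half a step, ±0.0005°/2 = ±0.00025°, of the stored one.
Error at 22.25° = 0.00025° × 111200 × cos 22.25° ≈ 27.8 × 0.9255 = 25.73 m.
Error at 49.17° = 0.00025° × 111200 × cos 49.17° ≈ 27.8 × 0.6538 = 18.176 m.
So the lower-latitude error exceeds the higher by 25.73 − 18.176 = 7.5539 m.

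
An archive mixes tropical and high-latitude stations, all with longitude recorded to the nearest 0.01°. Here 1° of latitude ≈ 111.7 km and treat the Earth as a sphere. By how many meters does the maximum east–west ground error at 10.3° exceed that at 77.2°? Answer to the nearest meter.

Rounding to 2 decimal places leaves the longitude within ±0.005° of the true value.
Error at 10.3° = 0.005° × 111700 × cos 10.3° ≈ 558.5 × 0.9839 = 549.5 m.
Error at 77.2° = 0.005° × 111700 × cos 77.2° ≈ 558.5 × 0.2215 = 123.73 m.
Difference: 549.5 − 123.73 = 425.76 m.

426 meters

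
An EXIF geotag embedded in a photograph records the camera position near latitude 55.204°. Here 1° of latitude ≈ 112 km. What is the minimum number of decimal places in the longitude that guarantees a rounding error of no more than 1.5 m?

At 55.204° one degree of longitude covers 112000 × cos 55.204° ≈ 112000 × 0.5707 ≈ 63913.5 m.
N decimal places → at most half a unit in the last place, 0.5 × 10⁻ᴺ° = 63913.5/2 × 10⁻ᴺ m.
Need 0.5 × 63913.5 × 10⁻ᴺ ≤ 1.5 → 10⁻ᴺ ≤ 4.694e-05, so N ≥ 4.33.
So 5 decimal places suffice (0.32 m); 4 would allow up to 3.2 m.

5 decimal places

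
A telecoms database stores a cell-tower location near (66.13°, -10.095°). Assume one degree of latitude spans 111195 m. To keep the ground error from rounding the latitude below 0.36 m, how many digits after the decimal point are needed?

6

One degree of latitude covers 111195 m.
With N decimal places the half-ulp bound is 0.5·10⁻ᴺ°, or 0.5·10⁻ᴺ × 111195 m on the ground.
Need 0.5 × 111195 × 10⁻ᴺ ≤ 0.36 → 10⁻ᴺ ≤ 6.475e-06, so N ≥ 5.19.
So 6 decimal places suffice (0.0556 m); 5 would allow up to 0.556 m.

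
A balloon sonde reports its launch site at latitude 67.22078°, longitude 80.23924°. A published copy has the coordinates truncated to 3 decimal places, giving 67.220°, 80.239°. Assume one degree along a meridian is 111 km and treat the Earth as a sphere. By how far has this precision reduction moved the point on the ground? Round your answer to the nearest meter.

Δlat = 67.22078 − 67.220 = +0.00078°; Δlon = 80.23924 − 80.239 = +0.00024°.
North–south shift: 0.00078 × 111000 = 86.58 m.
E–W at 67.22°: 0.00024° × 111000 × cos 67.22° = 0.00024 × 111000 × 0.3872 ≈ 10.3148 m.
Distance: √(86.58² + 10.3148²) ≈ 87.1923 m.

87 meters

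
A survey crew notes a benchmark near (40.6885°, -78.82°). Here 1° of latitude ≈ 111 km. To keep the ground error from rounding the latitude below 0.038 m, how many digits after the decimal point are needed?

7

One degree of latitude covers 111000 m.
N decimal places → at most half a unit in the last place, 0.5 × 10⁻ᴺ° = 111000/2 × 10⁻ᴺ m.
Setting 55500 × 10⁻ᴺ ≤ 0.038 gives 10ᴺ ≥ 1.461e+06, i.e. N ≥ 6.16.
N = 6 would give 0.0555 m (too coarse); N = 7 gives 0.00555 m ≤ 0.038 m.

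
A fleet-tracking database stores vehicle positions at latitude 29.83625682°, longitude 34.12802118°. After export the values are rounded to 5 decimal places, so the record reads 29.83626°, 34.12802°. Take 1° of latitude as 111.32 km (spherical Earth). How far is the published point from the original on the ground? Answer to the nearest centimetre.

37 centimetres

The latitude changed by -0.00000318° and the longitude by +0.00000118°.
N–S: -0.00000318° × 111320 m/° = -0.353998 m.
E–W at 29.8363°: 0.00000118° × 111320 × cos 29.8363° = 0.00000118 × 111320 × 0.8675 ≈ 0.113946 m.
Combined displacement = (0.353998² + 0.113946²)^½ ≈ 0.371884 m.
That is 0.371884 m = 37.188 cm.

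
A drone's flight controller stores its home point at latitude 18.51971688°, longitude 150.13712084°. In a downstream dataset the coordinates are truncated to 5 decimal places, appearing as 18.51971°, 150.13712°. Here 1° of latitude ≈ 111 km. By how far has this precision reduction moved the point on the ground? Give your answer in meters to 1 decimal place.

The latitude changed by +0.00000688° and the longitude by +0.00000084°.
North–south shift: 0.00000688 × 111000 = 0.76368 m.
East–west at this latitude: 0.00000084° × 111000 × cos 18.5197° ≈ 0.00000084 × 105252 = 0.0884115 m.
Hypotenuse of the two orthogonal shifts: √(0.76368² + 0.0884115²) = 0.768781 m.

0.8 meters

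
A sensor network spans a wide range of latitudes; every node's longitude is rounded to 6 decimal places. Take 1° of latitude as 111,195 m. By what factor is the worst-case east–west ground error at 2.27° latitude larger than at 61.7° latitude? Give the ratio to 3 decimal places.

2.108

Rounding to 6 decimal places leaves the longitude within ±5e-07° of the true value.
At 2.27°: 5e-07° × 111195 × cos 2.27° = 5e-07 × 111195 × 0.9992 ≈ 0.055554 m.
At 61.7°: 5e-07° × 111195 × cos 61.7° = 5e-07 × 111195 × 0.4741 ≈ 0.026358 m.
Ratio: 0.055554 / 0.026358 = cos 2.27° / cos 61.7° ≈ 2.1077.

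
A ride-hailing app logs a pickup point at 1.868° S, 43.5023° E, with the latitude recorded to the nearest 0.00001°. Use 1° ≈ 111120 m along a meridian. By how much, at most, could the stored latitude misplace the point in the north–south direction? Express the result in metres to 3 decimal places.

Rounding to 5 decimal places leaves the latitude within ±5e-06° of the true value.
So the N–S error is at most 5e-06 × 111120 = 0.5556 m.

0.556 metres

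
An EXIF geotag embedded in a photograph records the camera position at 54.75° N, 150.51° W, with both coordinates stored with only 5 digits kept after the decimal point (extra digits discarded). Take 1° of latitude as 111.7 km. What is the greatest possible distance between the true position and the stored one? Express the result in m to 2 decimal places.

Truncating at 5 decimal places can drop up to a full unit in the last place, so each coordinate may be off by as much as 1e-05°.
North–south component: 1e-05° × 111700 = 1.117 m.
Longitude error → 1e-05 × 111700 × cos 54.75° = 1e-05 × 111700 × 0.5771 ≈ 0.644671 m.
Combining orthogonally: (1.117² + 0.644671²)^½ ≈ 1.28969 m.

1.29 m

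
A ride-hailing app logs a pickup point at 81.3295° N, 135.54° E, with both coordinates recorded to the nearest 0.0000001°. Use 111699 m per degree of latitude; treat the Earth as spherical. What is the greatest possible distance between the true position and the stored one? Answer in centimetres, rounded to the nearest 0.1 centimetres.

0.6 centimetres

Rounding to 7 decimal places leaves each coordinate within ±5e-08° of the true value.
North–south component: 5e-08° × 111699 = 0.00558495 m.
Longitude error → 5e-08 × 111699 × cos 81.3295° = 5e-08 × 111699 × 0.1508 ≈ 0.000841942 m.
Worst case both components are at the extreme and orthogonal: √(0.00558495² + 0.000841942²) ≈ 0.00564806 m.
That is 0.00564806 m = 0.56481 cm.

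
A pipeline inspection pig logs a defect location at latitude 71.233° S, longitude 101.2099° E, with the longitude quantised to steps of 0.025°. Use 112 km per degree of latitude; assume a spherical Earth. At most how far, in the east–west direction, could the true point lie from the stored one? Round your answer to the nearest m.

With a 0.025° grid the true value lies within half a step, ±0.025°/2 = ±0.0125°, of the stored one.
At latitude 71.233° a degree of longitude spans 112000 m × cos 71.233° = 112000 × 0.3217 ≈ 36032.7 m.
East–west error: 0.0125° × 36032.7 m/° ≈ 450.409 m.

450 m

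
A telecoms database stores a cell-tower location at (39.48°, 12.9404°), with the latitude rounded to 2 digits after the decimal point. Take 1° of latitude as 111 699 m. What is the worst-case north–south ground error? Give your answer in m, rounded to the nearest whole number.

Rounding to 2 decimal places leaves the latitude within ±0.005° of the true value.
North–south distance: 0.005° × 111699 m/° = 558.495 m.

558 m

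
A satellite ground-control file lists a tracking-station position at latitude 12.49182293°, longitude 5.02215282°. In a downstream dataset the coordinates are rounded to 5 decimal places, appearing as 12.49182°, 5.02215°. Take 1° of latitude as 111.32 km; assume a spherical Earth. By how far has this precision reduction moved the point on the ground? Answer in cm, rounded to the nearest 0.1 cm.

The latitude changed by +0.00000293° and the longitude by +0.00000282°.
N–S: 0.00000293° × 111320 m/° = 0.326168 m.
E–W at 12.4918°: 0.00000282° × 111320 × cos 12.4918° = 0.00000282 × 111320 × 0.9763 ≈ 0.306491 m.
Distance: √(0.326168² + 0.306491²) ≈ 0.447573 m.
That is 0.447573 m = 44.757 cm.

44.8 cm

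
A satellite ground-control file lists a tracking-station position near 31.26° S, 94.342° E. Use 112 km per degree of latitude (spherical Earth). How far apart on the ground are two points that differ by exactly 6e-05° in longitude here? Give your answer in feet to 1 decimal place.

At 31.26° a degree of longitude is 112000 × cos 31.26° ≈ 95740 m, so 6e-05° corresponds to 5.7444 m.
Converting: 5.7444 m × 3.2808 ft/m ≈ 18.846 ft.

18.8 feet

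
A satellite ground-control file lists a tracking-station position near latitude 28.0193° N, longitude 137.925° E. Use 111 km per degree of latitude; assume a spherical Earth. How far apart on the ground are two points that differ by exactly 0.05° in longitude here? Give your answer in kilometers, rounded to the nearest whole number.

One degree of longitude here spans 111000 × cos 28.0193° = 111000 × 0.8828 ≈ 97989.6 m; 0.05° of that is 4899.48 m.
That is 4899.48 m = 4.8995 km.

5 kilometers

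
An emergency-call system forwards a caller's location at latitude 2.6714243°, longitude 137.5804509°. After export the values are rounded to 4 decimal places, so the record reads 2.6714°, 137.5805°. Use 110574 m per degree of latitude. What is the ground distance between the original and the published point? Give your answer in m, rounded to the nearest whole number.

The latitude changed by +0.0000243° and the longitude by -0.0000491°.
North–south shift: 0.0000243 × 110574 = 2.68695 m.
East–west at this latitude: -0.0000491° × 110574 × cos 2.6714° ≈ -0.0000491 × 110454 = -5.42328 m.
Combined displacement = (2.68695² + 5.42328²)^½ ≈ 6.05241 m.

6 m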